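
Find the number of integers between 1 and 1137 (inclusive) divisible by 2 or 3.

Multiples of 2: 568. Multiples of 3: 379. Of both (lcm=6): 189.
By inclusion-exclusion: 568 + 379 - 189.

Final answer: 758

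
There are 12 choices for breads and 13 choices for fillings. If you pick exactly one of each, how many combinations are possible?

By the multiplication principle: 12 x 13.

Final answer: 156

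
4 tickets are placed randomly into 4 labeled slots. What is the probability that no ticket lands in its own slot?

Derangements satisfy D(n) = (n-1)(D(n-1) + D(n-2)), starting from D(0)=1, D(1)=0.
Building up: D(2)=1, D(3)=2, D(4)=9.
Total arrangements: 4! = 24.
Probability = D(4)/4! = 3/8.

Final answer: D(4)/4! = 9/24 = 0.375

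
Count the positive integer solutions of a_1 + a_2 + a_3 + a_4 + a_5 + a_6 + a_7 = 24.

Substitute a'_i = a_i - 1 (so a'_i >= 0). Then sum a'_i = 24 - 7 = 17.
Stars and bars: C(17+7-1, 7-1) = C(23,6).

Final answer: C(23,6) = 100947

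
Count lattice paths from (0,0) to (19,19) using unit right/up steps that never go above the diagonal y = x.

Total monotonic paths to (19,19): C(38,19) = 35345263800.
A path is bad iff it touches y = x + 1; reflecting its initial segment maps bad paths bijectively onto all paths to (18,20), of which there are C(38,20) = 33578000610.
Valid Dyck paths: 35345263800 - 33578000610.
(Check: C(38,19) - C(38,20) = C(38,19)/20, the Catalan number C_{19}.)

Final answer: C_{19} = 1767263190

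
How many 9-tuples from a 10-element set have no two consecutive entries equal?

Let g(n) count such strings. g(1) = 10, and each valid string of length n-1 extends in 9 ways (any symbol but the last), so g(n) = 9 g(n-1).
Total: g(9) = 10 x 9^8.

Final answer: 10 x 9^{8} = 430467210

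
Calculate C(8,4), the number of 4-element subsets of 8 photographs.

C(8,4) = 8!/(4! x (8-4)!).

Final answer: C(8,4) = 70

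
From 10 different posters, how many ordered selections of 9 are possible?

P(10,9) = 10!/(10-9)! = 10!/1!.

Final answer: P(10,9) = 3628800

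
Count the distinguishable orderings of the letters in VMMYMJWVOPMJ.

Letters (J:2, M:4, O:1, P:1, V:2, W:1, Y:1). Total letters: 12.
Permutations = 12!/(4! x 2! x 2!).

Final answer: 4989600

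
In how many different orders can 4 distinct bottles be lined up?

The number of ways to arrange 4 distinct objects is 4!.

Final answer: 4! = 24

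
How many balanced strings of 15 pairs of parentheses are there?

The structures are counted by the Catalan number C_n. Here n = 15 (pairs).
C_n = C(2n,n)/(n+1), so C_{15} = C(30,15)/16 = 155117520/16.

Final answer: C_{15} = 9694845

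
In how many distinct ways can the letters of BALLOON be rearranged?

Letters (A:1, B:1, L:2, N:1, O:2). Total letters: 7.
Permutations = 7!/(2! x 2!).

Final answer: 1260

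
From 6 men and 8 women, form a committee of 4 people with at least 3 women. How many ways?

Sum over valid woman counts:
C(8,3)C(6,1) = 336
C(8,4)C(6,0) = 70
Total: 336 + 70.

Final answer: 406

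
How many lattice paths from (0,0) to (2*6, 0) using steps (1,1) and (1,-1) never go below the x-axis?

Total monotonic paths to (6,6): C(12,6) = 924.
By the reflection principle, paths that go above the diagonal number C(12,7) = 792.
Valid Dyck paths: 924 - 792.
(This is the Catalan number C_{6}.)

Final answer: C_{6} = 132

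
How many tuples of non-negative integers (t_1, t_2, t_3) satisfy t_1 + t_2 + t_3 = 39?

Stars and bars with 39 stars and 2 bars:
C(39+3-1, 3-1) = C(41,2).

Final answer: C(41,2) = 820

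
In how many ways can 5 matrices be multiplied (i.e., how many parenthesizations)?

The structures are counted by the Catalan number C_n. Here n = 5 - 1 = 4.
C_n = C(2n,n) - C(2n,n+1), so C_{4} = C(8,4) - C(8,5) = 70 - 56.

Final answer: C_{4} = 14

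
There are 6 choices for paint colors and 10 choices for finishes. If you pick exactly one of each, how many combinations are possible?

By the multiplication principle: 6 x 10.

Final answer: 60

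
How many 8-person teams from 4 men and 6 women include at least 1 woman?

Sum over valid woman counts:
C(6,4)C(4,4) = 15
C(6,5)C(4,3) = 24
C(6,6)C(4,2) = 6
Total: 15 + 24 + 6.

Final answer: 45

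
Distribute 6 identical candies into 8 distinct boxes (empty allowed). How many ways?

Stars and bars: C(n+k-1, k-1) = C(13,7).

Final answer: C(13,7) = 1716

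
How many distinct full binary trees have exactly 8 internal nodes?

The structures are counted by the Catalan number C_n. Here n = 8.
C_n = C(2n,n)/(n+1), so C_{8} = C(16,8)/9 = 12870/9.

Final answer: C_{8} = 1430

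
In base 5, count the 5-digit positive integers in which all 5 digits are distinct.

First digit: 4 (nonzero). Second: 4 (not first). Third: 3, etc.
Total: 4 x 4 x 3 x 2 x 1.

Final answer: 96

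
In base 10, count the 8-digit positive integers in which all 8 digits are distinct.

The leading digit has 9 choices (anything but zero); the next has 9 (anything but the first), then 8, and so on, one fewer each time.
Total: 9 x 9 x 8 x 7 x 6 x 5 x 4 x 3.

Final answer: 1632960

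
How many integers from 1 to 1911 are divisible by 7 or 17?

Multiples of 7: 273. Multiples of 17: 112. Of both (lcm=119): 16.
By inclusion-exclusion: 273 + 112 - 16.

Final answer: 369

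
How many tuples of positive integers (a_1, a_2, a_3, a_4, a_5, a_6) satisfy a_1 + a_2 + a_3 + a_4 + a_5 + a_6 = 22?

Substitute a'_i = a_i - 1 (so a'_i >= 0). Then sum a'_i = 22 - 6 = 16.
Stars and bars: C(16+6-1, 6-1) = C(21,5).

Final answer: C(21,5) = 20349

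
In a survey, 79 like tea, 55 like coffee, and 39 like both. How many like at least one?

|A union B| = |A| + |B| - |A intersect B| = 79 + 55 - 39.

Final answer: 95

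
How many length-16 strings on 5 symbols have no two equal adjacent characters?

Let g(n) count such strings. g(1) = 5, and each valid string of length n-1 extends in 4 ways (any symbol but the last), so g(n) = 4 g(n-1).
Total: g(16) = 5 x 4^15.

Final answer: 5 x 4^{15} = 5368709120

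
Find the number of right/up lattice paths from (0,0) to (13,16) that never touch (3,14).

Total paths to (13,16): C(29,16) = 67863915.
Paths through (3,14): C(17,14) x C(12,2) = 44880.
Avoiding (3,14): 67863915 - 44880.

Final answer: 67819035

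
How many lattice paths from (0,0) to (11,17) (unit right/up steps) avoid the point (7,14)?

Total paths to (11,17): C(28,17) = 21474180.
Paths through (7,14): C(21,14) x C(7,3) = 4069800.
Avoiding (7,14): 21474180 - 4069800.

Final answer: 17404380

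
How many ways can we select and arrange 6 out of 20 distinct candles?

P(20,6) = 20!/(20-6)! = 20!/14!.

Final answer: P(20,6) = 27907200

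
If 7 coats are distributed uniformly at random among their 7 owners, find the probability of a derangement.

D(n) = (n-1)(D(n-1) + D(n-2)), D(0)=1, D(1)=0.
Building up: D(2)=1, D(3)=2, D(4)=9, D(5)=44, D(6)=265, D(7)=1854.
Total arrangements: 7! = 5040.
Probability = D(7)/7! = 103/280.

Final answer: D(7)/7! = 1854/5040 = 0.367857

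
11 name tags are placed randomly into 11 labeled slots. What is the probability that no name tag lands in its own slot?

D(n) = (n-1)(D(n-1) + D(n-2)), D(0)=1, D(1)=0.
Building up: D(2)=1, D(3)=2, D(4)=9, D(5)=44, D(6)=265, D(7)=1854, D(8)=14833, D(9)=133496, D(10)=1334961, D(11)=14684570.
Total arrangements: 11! = 39916800.
Probability = D(11)/11! = 1468457/3991680.

Final answer: D(11)/11! = 14684570/39916800 = 0.367879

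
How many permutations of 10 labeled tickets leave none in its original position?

Use the recurrence D(n) = (n-1)(D(n-1) + D(n-2)) with D(0)=1, D(1)=0.
D(2) = 1 x (0 + 1) = 1
D(3) = 2 x (1 + 0) = 2
D(4) = 3 x (2 + 1) = 9
D(5) = 4 x (9 + 2) = 44
D(6) = 5 x (44 + 9) = 265
D(7) = 6 x (265 + 44) = 1854
D(8) = 7 x (1854 + 265) = 14833
D(9) = 8 x (14833 + 1854) = 133496
D(10) = 9 x (D(9) + D(8)) = 9 x (133496 + 14833)

Final answer: D(10) = 1334961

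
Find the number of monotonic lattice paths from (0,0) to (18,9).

Each path has 18 right steps and 9 up steps in some order (27 steps total).
Choose which 9 of the 27 steps are up: C(27,9).

Final answer: C(27,9) = 4686825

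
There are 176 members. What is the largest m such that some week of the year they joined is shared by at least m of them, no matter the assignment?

There are 52 possible values for week of the year they joined. With 176 members and 52 categories, by pigeonhole: ceiling(176/52).

Final answer: 4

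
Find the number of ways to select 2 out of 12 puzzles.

C(12,2) = 12!/(2! x (12-2)!).

Final answer: C(12,2) = 66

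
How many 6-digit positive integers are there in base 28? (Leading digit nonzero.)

These are the integers in [28^5, 28^6), so the count is 28^6 - 28^5 = 27 x 28^5.

Final answer: 464679936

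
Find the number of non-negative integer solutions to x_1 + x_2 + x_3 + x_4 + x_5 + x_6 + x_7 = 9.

Stars and bars with 9 stars and 6 bars:
C(9+7-1, 7-1) = C(15,6).

Final answer: C(15,6) = 5005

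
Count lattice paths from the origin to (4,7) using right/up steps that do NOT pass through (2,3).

Total paths to (4,7): C(11,7) = 330.
Paths through (2,3): C(5,3) x C(6,4) = 150.
Avoiding (2,3): 330 - 150.

Final answer: 180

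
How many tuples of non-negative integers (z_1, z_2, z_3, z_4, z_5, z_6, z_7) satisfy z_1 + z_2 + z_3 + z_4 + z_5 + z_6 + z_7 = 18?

Stars and bars with 18 stars and 6 bars:
C(18+7-1, 7-1) = C(24,6).

Final answer: C(24,6) = 134596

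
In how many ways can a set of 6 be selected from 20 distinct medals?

C(20,6) = 20!/(6! x (20-6)!).

Final answer: C(20,6) = 38760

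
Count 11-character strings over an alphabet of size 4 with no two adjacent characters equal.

First character: 4 choices. Each subsequent: 3 choices (must differ from the previous one).
Total: 4 x 3^10.

Final answer: 4 x 3^{10} = 236196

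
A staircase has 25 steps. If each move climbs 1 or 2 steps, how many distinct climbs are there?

Let f(n) count the ways. The last step is size 1 or 2, so f(n) = f(n-1) + f(n-2) with f(1)=1, f(2)=2.
Iterating the recurrence: f(1)=1, f(2)=2, f(3)=3, f(4)=5, f(5)=8, f(6)=13, f(7)=21, f(8)=34, f(9)=55, f(10)=89, f(11)=144, f(12)=233, f(13)=377, f(14)=610, f(15)=987, f(16)=1597, f(17)=2584, f(18)=4181, f(19)=6765, f(20)=10946, f(21)=17711, f(22)=28657, f(23)=46368, f(24)=75025, f(25)=121393.

Final answer: 121393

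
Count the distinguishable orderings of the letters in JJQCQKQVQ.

Letters (C:1, J:2, K:1, Q:4, V:1). Total letters: 9.
Permutations = 9!/(4! x 2!).

Final answer: 7560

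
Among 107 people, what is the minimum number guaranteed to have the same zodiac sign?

There are 12 possible values for zodiac sign. With 107 people and 12 categories, by pigeonhole: ceiling(107/12).

Final answer: 9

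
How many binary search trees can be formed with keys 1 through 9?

This is counted by the nth Catalan number C_n. Here n = 9.
Using C_0 = 1 and C_(k+1) = C_k x 2(2k+1)/(k+2), build up term by term: C_1=1, C_2=2, C_3=5, C_4=14, C_5=42, C_6=132, C_7=429, C_8=1430, C_9=4862.

Final answer: C_{9} = 4862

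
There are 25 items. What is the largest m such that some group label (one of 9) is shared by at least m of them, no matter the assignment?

There are 9 possible values for group label (one of 9). With 25 items and 9 categories, by pigeonhole: ceiling(25/9).

Final answer: 3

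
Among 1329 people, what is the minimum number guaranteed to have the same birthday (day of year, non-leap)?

There are 365 possible values for birthday (day of year, non-leap). With 1329 people and 365 categories, by pigeonhole: ceiling(1329/365).

Final answer: 4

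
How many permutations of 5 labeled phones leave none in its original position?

Derangements satisfy D(n) = (n-1)(D(n-1) + D(n-2)), starting from D(0)=1, D(1)=0.
D(2) = 1 x (0 + 1) = 1
D(3) = 2 x (1 + 0) = 2
D(4) = 3 x (2 + 1) = 9
D(5) = 4 x (D(4) + D(3)) = 4 x (9 + 2)

Final answer: D(5) = 44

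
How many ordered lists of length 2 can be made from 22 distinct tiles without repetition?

P(22,2) = 22!/(22-2)! = 22!/20!.

Final answer: P(22,2) = 462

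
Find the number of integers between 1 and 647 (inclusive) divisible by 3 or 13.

Multiples of 3: 215. Multiples of 13: 49. Of both (lcm=39): 16.
By inclusion-exclusion: 215 + 49 - 16.

Final answer: 248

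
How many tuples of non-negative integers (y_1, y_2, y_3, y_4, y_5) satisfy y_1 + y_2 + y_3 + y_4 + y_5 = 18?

Stars and bars with 18 stars and 4 bars:
C(18+5-1, 5-1) = C(22,4).

Final answer: C(22,4) = 7315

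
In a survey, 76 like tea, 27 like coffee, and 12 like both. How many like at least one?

|A union B| = |A| + |B| - |A intersect B| = 76 + 27 - 12.

Final answer: 91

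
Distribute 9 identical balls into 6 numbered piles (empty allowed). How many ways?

Stars and bars: C(n+k-1, k-1) = C(14,5).

Final answer: C(14,5) = 2002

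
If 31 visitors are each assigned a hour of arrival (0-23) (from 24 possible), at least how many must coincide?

There are 24 possible values for hour of arrival (0-23). With 31 visitors and 24 categories, by pigeonhole: ceiling(31/24).

Final answer: 2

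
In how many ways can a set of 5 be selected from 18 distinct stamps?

C(18,5) = 18!/(5! x (18-5)!).

Final answer: C(18,5) = 8568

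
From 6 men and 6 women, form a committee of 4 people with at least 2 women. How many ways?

Sum over valid woman counts:
C(6,2)C(6,2) = 225
C(6,3)C(6,1) = 120
C(6,4)C(6,0) = 15
Total: 225 + 120 + 15.

Final answer: 360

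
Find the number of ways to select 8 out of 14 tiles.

C(14,8) = 14!/(8! x 6!).

Final answer: \binom{14}{8} = 3003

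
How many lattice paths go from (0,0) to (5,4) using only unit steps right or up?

Each path has 5 right steps and 4 up steps in some order (9 steps total).
Choose which 4 of the 9 steps are up: C(9,4).

Final answer: C(9,4) = 126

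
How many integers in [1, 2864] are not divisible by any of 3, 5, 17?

|div by 3|=954, |div by 5|=572, |div by 17|=168.
|div by 3&5|=190, |div by 3&17|=56, |div by 5&17|=33, |div by all|=11.
By inclusion-exclusion, divisible by at least one: 954+572+168-190-56-33+11 = 1426.
Not divisible by any: 2864 - 1426.

Final answer: 1438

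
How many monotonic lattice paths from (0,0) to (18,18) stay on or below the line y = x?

Total monotonic paths to (18,18): C(36,18) = 9075135300.
A path is bad iff it touches y = x + 1; reflecting its initial segment maps bad paths bijectively onto all paths to (17,19), of which there are C(36,19) = 8597496600.
Valid Dyck paths: 9075135300 - 8597496600.
(Check: C(36,18) - C(36,19) = C(36,18)/19, the Catalan number C_{18}.)

Final answer: C_{18} = 477638700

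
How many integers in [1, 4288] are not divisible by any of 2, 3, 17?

|div by 2|=2144, |div by 3|=1429, |div by 17|=252.
|div by 2&3|=714, |div by 2&17|=126, |div by 3&17|=84, |div by all|=42.
By inclusion-exclusion, divisible by at least one: 2144+1429+252-714-126-84+42 = 2943.
Not divisible by any: 4288 - 2943.

Final answer: 1345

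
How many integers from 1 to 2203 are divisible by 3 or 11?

Multiples of 3: 734. Multiples of 11: 200. Of both (lcm=33): 66.
By inclusion-exclusion: 734 + 200 - 66.

Final answer: 868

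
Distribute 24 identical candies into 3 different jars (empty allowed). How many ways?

Stars and bars: C(n+k-1, k-1) = C(26,2).

Final answer: C(26,2) = 325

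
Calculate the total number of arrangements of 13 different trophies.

The number of ways to arrange 13 distinct objects is 13!.

Final answer: 13! = 6227020800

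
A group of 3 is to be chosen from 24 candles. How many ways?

C(24,3) = 24!/(3! x 21!).

Final answer: \binom{24}{3} = 2024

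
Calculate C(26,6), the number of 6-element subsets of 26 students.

C(26,6) = 26!/(6! x 20!).

Final answer: \binom{26}{6} = 230230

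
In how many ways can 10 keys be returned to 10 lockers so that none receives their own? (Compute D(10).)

Derangements satisfy D(n) = (n-1)(D(n-1) + D(n-2)), starting from D(0)=1, D(1)=0.
D(2) = 1 x (0 + 1) = 1
D(3) = 2 x (1 + 0) = 2
D(4) = 3 x (2 + 1) = 9
D(5) = 4 x (9 + 2) = 44
D(6) = 5 x (44 + 9) = 265
D(7) = 6 x (265 + 44) = 1854
D(8) = 7 x (1854 + 265) = 14833
D(9) = 8 x (14833 + 1854) = 133496
D(10) = 9 x (D(9) + D(8)) = 9 x (133496 + 14833)

Final answer: D(10) = 1334961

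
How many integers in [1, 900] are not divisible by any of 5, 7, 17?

|div by 5|=180, |div by 7|=128, |div by 17|=52.
|div by 5&7|=25, |div by 5&17|=10, |div by 7&17|=7, |div by all|=1.
By inclusion-exclusion, divisible by at least one: 180+128+52-25-10-7+1 = 319.
Not divisible by any: 900 - 319.

Final answer: 581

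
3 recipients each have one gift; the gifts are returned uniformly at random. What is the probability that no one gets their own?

Use the recurrence D(n) = (n-1)(D(n-1) + D(n-2)) with D(0)=1, D(1)=0.
Building up: D(2)=1, D(3)=2.
Total arrangements: 3! = 6.
Probability = D(3)/3! = 1/3.

Final answer: D(3)/3! = 2/6 = 0.333333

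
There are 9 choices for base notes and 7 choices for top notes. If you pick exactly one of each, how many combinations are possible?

By the multiplication principle: 9 x 7.

Final answer: 63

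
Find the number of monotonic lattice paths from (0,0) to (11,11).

Each path has 11 right steps and 11 up steps in some order (22 steps total).
Choose which 11 of the 22 steps are up: C(22,11).

Final answer: C(22,11) = 705432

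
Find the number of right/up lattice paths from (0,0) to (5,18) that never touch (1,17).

Total paths to (5,18): C(23,18) = 33649.
Paths through (1,17): C(18,17) x C(5,1) = 90.
Avoiding (1,17): 33649 - 90.

Final answer: 33559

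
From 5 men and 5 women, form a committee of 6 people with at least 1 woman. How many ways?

Sum over valid woman counts:
C(5,1)C(5,5) = 5
C(5,2)C(5,4) = 50
C(5,3)C(5,3) = 100
C(5,4)C(5,2) = 50
C(5,5)C(5,1) = 5
Total: 5 + 50 + 100 + 50 + 5.

Final answer: 210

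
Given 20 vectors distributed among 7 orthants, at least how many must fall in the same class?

By pigeonhole with 20 objects and 7 categories: ceiling(20/7).

Final answer: 3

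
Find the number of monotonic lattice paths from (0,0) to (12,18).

Each path has 12 right steps and 18 up steps in some order (30 steps total).
Choose which 18 of the 30 steps are up: C(30,18).

Final answer: C(30,18) = 86493225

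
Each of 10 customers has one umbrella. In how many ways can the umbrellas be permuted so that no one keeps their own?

D(n) = (n-1)(D(n-1) + D(n-2)), D(0)=1, D(1)=0.
D(2) = 1 x (0 + 1) = 1
D(3) = 2 x (1 + 0) = 2
D(4) = 3 x (2 + 1) = 9
D(5) = 4 x (9 + 2) = 44
D(6) = 5 x (44 + 9) = 265
D(7) = 6 x (265 + 44) = 1854
D(8) = 7 x (1854 + 265) = 14833
D(9) = 8 x (14833 + 1854) = 133496
D(10) = 9 x (D(9) + D(8)) = 9 x (133496 + 14833)

Final answer: D(10) = 1334961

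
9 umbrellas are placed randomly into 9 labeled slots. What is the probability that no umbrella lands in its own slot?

Derangements satisfy D(n) = (n-1)(D(n-1) + D(n-2)), starting from D(0)=1, D(1)=0.
Building up: D(2)=1, D(3)=2, D(4)=9, D(5)=44, D(6)=265, D(7)=1854, D(8)=14833, D(9)=133496.
Total arrangements: 9! = 362880.
Probability = D(9)/9! = 16687/45360.

Final answer: D(9)/9! = 133496/362880 = 0.367879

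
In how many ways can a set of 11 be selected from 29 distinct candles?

C(29,11) = 29!/(11! x 18!).

Final answer: \binom{29}{11} = 34597290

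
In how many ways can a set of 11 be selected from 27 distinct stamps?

C(27,11) = 27!/(11! x 16!).

Final answer: \binom{27}{11} = 13037895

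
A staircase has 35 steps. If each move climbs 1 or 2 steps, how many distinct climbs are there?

Condition on the final move: it is a 1-step (f(n-1) ways to get there) or a 2-step (f(n-2) ways), so f(n) = f(n-1) + f(n-2), with f(1)=1, f(2)=2.
Computing successive values: f(1)=1, f(2)=2, f(3)=3, f(4)=5, f(5)=8, f(6)=13, f(7)=21, f(8)=34, f(9)=55, f(10)=89, f(11)=144, f(12)=233, f(13)=377, f(14)=610, f(15)=987, f(16)=1597, f(17)=2584, f(18)=4181, f(19)=6765, f(20)=10946, f(21)=17711, f(22)=28657, f(23)=46368, f(24)=75025, f(25)=121393, f(26)=196418, f(27)=317811, f(28)=514229, f(29)=832040, f(30)=1346269, f(31)=2178309, f(32)=3524578, f(33)=5702887, f(34)=9227465, f(35)=14930352.

Final answer: 14930352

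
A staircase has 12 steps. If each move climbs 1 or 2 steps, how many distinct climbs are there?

Let f(n) be the number of climbs. Removing the last move (1 or 2 steps) gives f(n) = f(n-1) + f(n-2); base cases f(1)=1, f(2)=2.
Iterating the recurrence: f(1)=1, f(2)=2, f(3)=3, f(4)=5, f(5)=8, f(6)=13, f(7)=21, f(8)=34, f(9)=55, f(10)=89, f(11)=144, f(12)=233.

Final answer: 233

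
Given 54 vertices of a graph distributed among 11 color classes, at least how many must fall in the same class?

By pigeonhole with 54 objects and 11 categories: ceiling(54/11).

Final answer: 5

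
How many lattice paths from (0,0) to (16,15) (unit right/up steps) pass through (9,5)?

Paths (0,0)->(9,5): C(14,5) = 2002.
Paths (9,5)->(16,15): C(17,10) = 19448.
By multiplication principle: 2002 x 19448.

Final answer: 38934896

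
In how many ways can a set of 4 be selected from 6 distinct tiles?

C(6,4) = 6!/(4! x (6-4)!).

Final answer: C(6,4) = 15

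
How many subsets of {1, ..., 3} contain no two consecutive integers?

Let a(n) count such subsets of {1, ..., n}. Either n is excluded (a(n-1) ways) or n is included, forcing n-1 out (a(n-2) ways), so a(n) = a(n-1) + a(n-2) with a(1)=2, a(2)=3.
Building up term by term: a(1)=2, a(2)=3, a(3)=5.

Final answer: 5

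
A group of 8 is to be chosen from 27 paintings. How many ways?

C(27,8) = 27!/(8! x 19!).

Final answer: \binom{27}{8} = 2220075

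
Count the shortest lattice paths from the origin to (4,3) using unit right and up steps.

Each path has 4 right steps and 3 up steps in some order (7 steps total).
Choose which 3 of the 7 steps are up: C(7,3).

Final answer: C(7,3) = 35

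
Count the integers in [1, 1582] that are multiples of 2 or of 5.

Multiples of 2: 791. Multiples of 5: 316. Of both (lcm=10): 158.
By inclusion-exclusion: 791 + 316 - 158.

Final answer: 949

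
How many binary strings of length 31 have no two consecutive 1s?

Let a(n) count valid strings. If the last bit is 0 the prefix is any valid string of length n-1; if it is 1 the string must end in 01 with a valid prefix of length n-2. So a(n) = a(n-1) + a(n-2), a(1)=2, a(2)=3.
Computing successive values: a(1)=2, a(2)=3, a(3)=5, a(4)=8, a(5)=13, a(6)=21, a(7)=34, a(8)=55, a(9)=89, a(10)=144, a(11)=233, a(12)=377, a(13)=610, a(14)=987, a(15)=1597, a(16)=2584, a(17)=4181, a(18)=6765, a(19)=10946, a(20)=17711, a(21)=28657, a(22)=46368, a(23)=75025, a(24)=121393, a(25)=196418, a(26)=317811, a(27)=514229, a(28)=832040, a(29)=1346269, a(30)=2178309, a(31)=3524578.

Final answer: 3524578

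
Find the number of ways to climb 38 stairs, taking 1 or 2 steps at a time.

Condition on the final move: it is a 1-step (f(n-1) ways to get there) or a 2-step (f(n-2) ways), so f(n) = f(n-1) + f(n-2), with f(1)=1, f(2)=2.
Computing successive values: f(1)=1, f(2)=2, f(3)=3, f(4)=5, f(5)=8, f(6)=13, f(7)=21, f(8)=34, f(9)=55, f(10)=89, f(11)=144, f(12)=233, f(13)=377, f(14)=610, f(15)=987, f(16)=1597, f(17)=2584, f(18)=4181, f(19)=6765, f(20)=10946, f(21)=17711, f(22)=28657, f(23)=46368, f(24)=75025, f(25)=121393, f(26)=196418, f(27)=317811, f(28)=514229, f(29)=832040, f(30)=1346269, f(31)=2178309, f(32)=3524578, f(33)=5702887, f(34)=9227465, f(35)=14930352, f(36)=24157817, f(37)=39088169, f(38)=63245986.

Final answer: 63245986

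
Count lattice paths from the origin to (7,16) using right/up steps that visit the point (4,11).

Paths (0,0)->(4,11): C(15,11) = 1365.
Paths (4,11)->(7,16): C(8,5) = 56.
By multiplication principle: 1365 x 56.

Final answer: 76440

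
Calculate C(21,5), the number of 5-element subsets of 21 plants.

C(21,5) = 21!/(5! x (21-5)!).

Final answer: C(21,5) = 20349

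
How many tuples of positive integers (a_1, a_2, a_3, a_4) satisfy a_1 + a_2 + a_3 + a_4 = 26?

Substitute a'_i = a_i - 1 (so a'_i >= 0). Then sum a'_i = 26 - 4 = 22.
Stars and bars: C(22+4-1, 4-1) = C(25,3).

Final answer: C(25,3) = 2300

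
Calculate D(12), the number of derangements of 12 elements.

Derangements satisfy D(n) = (n-1)(D(n-1) + D(n-2)), starting from D(0)=1, D(1)=0.
Building up: D(2)=1, D(3)=2, D(4)=9, D(5)=44, D(6)=265, D(7)=1854, D(8)=14833, D(9)=133496, D(10)=1334961, D(11)=14684570.
D(12) = 11 x (D(11) + D(10)) = 11 x (14684570 + 1334961).

Final answer: D(12) = 176214841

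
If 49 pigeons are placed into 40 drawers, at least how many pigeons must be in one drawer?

By the pigeonhole principle: ceiling(49/40).

Final answer: 2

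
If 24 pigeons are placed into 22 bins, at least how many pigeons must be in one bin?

By the pigeonhole principle: ceiling(24/22).

Final answer: 2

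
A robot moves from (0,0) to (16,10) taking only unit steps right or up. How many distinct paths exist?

Each path has 16 right steps and 10 up steps in some order (26 steps total).
Choose which 10 of the 26 steps are up: C(26,10).

Final answer: C(26,10) = 5311735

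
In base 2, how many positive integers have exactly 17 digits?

These are the integers in [2^16, 2^17), so the count is 2^17 - 2^16 = 1 x 2^16.

Final answer: 65536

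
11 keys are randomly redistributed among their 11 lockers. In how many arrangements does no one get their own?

Use the recurrence D(n) = (n-1)(D(n-1) + D(n-2)) with D(0)=1, D(1)=0.
D(2) = 1 x (0 + 1) = 1
D(3) = 2 x (1 + 0) = 2
D(4) = 3 x (2 + 1) = 9
D(5) = 4 x (9 + 2) = 44
D(6) = 5 x (44 + 9) = 265
D(7) = 6 x (265 + 44) = 1854
D(8) = 7 x (1854 + 265) = 14833
D(9) = 8 x (14833 + 1854) = 133496
D(10) = 9 x (133496 + 14833) = 1334961
D(11) = 10 x (D(10) + D(9)) = 10 x (1334961 + 133496)

Final answer: D(11) = 14684570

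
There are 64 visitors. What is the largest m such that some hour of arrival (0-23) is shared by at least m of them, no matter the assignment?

There are 24 possible values for hour of arrival (0-23). With 64 visitors and 24 categories, by pigeonhole: ceiling(64/24).

Final answer: 3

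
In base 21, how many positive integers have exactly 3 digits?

Leading digit: 20 options (nonzero). Other 2 digit(s): 21 options each.
Total: 20 x 21^2.

Final answer: 8820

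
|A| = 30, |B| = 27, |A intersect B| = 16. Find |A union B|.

|A union B| = |A| + |B| - |A intersect B| = 30 + 27 - 16.

Final answer: 41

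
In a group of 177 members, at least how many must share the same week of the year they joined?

There are 52 possible values for week of the year they joined. With 177 members and 52 categories, by pigeonhole: ceiling(177/52).

Final answer: 4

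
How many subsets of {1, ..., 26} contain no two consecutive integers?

Condition on whether n belongs to the subset: if not, any valid subset of {1, ..., n-1} works (a(n-1)); if so, n-1 is excluded and the rest is a valid subset of {1, ..., n-2} (a(n-2)). Hence a(n) = a(n-1) + a(n-2), a(1)=2, a(2)=3.
Building up term by term: a(1)=2, a(2)=3, a(3)=5, a(4)=8, a(5)=13, a(6)=21, a(7)=34, a(8)=55, a(9)=89, a(10)=144, a(11)=233, a(12)=377, a(13)=610, a(14)=987, a(15)=1597, a(16)=2584, a(17)=4181, a(18)=6765, a(19)=10946, a(20)=17711, a(21)=28657, a(22)=46368, a(23)=75025, a(24)=121393, a(25)=196418, a(26)=317811.

Final answer: 317811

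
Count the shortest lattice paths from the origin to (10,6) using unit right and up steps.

Each path has 10 right steps and 6 up steps in some order (16 steps total).
Choose which 6 of the 16 steps are up: C(16,6).

Final answer: C(16,6) = 8008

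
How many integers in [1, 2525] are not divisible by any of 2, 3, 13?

|div by 2|=1262, |div by 3|=841, |div by 13|=194.
|div by 2&3|=420, |div by 2&13|=97, |div by 3&13|=64, |div by all|=32.
By inclusion-exclusion, divisible by at least one: 1262+841+194-420-97-64+32 = 1748.
Not divisible by any: 2525 - 1748.

Final answer: 777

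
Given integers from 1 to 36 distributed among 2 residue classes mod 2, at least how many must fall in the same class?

By pigeonhole with 36 objects and 2 categories: ceiling(36/2).

Final answer: 18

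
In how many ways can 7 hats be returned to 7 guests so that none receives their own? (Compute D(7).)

D(n) = (n-1)(D(n-1) + D(n-2)), D(0)=1, D(1)=0.
D(2) = 1 x (0 + 1) = 1
D(3) = 2 x (1 + 0) = 2
D(4) = 3 x (2 + 1) = 9
D(5) = 4 x (9 + 2) = 44
D(6) = 5 x (44 + 9) = 265
D(7) = 6 x (D(6) + D(5)) = 6 x (265 + 44)

Final answer: D(7) = 1854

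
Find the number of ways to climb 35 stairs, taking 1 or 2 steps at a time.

Let f(n) be the number of climbs. Removing the last move (1 or 2 steps) gives f(n) = f(n-1) + f(n-2); base cases f(1)=1, f(2)=2.
Building up term by term: f(1)=1, f(2)=2, f(3)=3, f(4)=5, f(5)=8, f(6)=13, f(7)=21, f(8)=34, f(9)=55, f(10)=89, f(11)=144, f(12)=233, f(13)=377, f(14)=610, f(15)=987, f(16)=1597, f(17)=2584, f(18)=4181, f(19)=6765, f(20)=10946, f(21)=17711, f(22)=28657, f(23)=46368, f(24)=75025, f(25)=121393, f(26)=196418, f(27)=317811, f(28)=514229, f(29)=832040, f(30)=1346269, f(31)=2178309, f(32)=3524578, f(33)=5702887, f(34)=9227465, f(35)=14930352.

Final answer: 14930352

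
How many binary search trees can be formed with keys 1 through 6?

The structures are counted by the Catalan number C_n. Here n = 6.
C_n = C(2n,n) - C(2n,n+1), so C_{6} = C(12,6) - C(12,7) = 924 - 792.

Final answer: C_{6} = 132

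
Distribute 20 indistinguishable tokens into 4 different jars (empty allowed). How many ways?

Stars and bars: C(n+k-1, k-1) = C(23,3).

Final answer: C(23,3) = 1771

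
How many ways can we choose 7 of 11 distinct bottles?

C(11,7) = 11!/(7! x 4!).

Final answer: \binom{11}{7} = 330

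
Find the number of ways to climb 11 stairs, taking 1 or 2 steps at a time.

Condition on the final move: it is a 1-step (f(n-1) ways to get there) or a 2-step (f(n-2) ways), so f(n) = f(n-1) + f(n-2), with f(1)=1, f(2)=2.
Building up term by term: f(1)=1, f(2)=2, f(3)=3, f(4)=5, f(5)=8, f(6)=13, f(7)=21, f(8)=34, f(9)=55, f(10)=89, f(11)=144.

Final answer: 144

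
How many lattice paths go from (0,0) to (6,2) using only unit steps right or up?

Each path has 6 right steps and 2 up steps in some order (8 steps total).
Choose which 2 of the 8 steps are up: C(8,2).

Final answer: C(8,2) = 28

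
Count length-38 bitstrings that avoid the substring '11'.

A valid string ends in 0 (append to any length-(n-1) valid string) or in 01 (append to any length-(n-2) valid string), so a(n) = a(n-1) + a(n-2) with a(1)=2, a(2)=3.
Computing successive values: a(1)=2, a(2)=3, a(3)=5, a(4)=8, a(5)=13, a(6)=21, a(7)=34, a(8)=55, a(9)=89, a(10)=144, a(11)=233, a(12)=377, a(13)=610, a(14)=987, a(15)=1597, a(16)=2584, a(17)=4181, a(18)=6765, a(19)=10946, a(20)=17711, a(21)=28657, a(22)=46368, a(23)=75025, a(24)=121393, a(25)=196418, a(26)=317811, a(27)=514229, a(28)=832040, a(29)=1346269, a(30)=2178309, a(31)=3524578, a(32)=5702887, a(33)=9227465, a(34)=14930352, a(35)=24157817, a(36)=39088169, a(37)=63245986, a(38)=102334155.

Final answer: 102334155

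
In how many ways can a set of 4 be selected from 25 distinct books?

C(25,4) = 25!/(4! x (25-4)!).

Final answer: C(25,4) = 12650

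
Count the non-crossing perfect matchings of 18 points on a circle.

This is counted by the nth Catalan number C_n. Here n = 18/2 = 9.
C_n = C(2n,n) - C(2n,n+1), so C_{9} = C(18,9) - C(18,10) = 48620 - 43758.

Final answer: C_{9} = 4862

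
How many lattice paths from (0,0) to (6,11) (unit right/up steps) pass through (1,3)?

Paths (0,0)->(1,3): C(4,3) = 4.
Paths (1,3)->(6,11): C(13,8) = 1287.
By multiplication principle: 4 x 1287.

Final answer: 5148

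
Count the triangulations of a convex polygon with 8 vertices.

The structures are counted by the Catalan number C_n. Here n = 8 - 2 = 6.
Using C_0 = 1 and C_(k+1) = C_k x 2(2k+1)/(k+2), build up term by term: C_1=1, C_2=2, C_3=5, C_4=14, C_5=42, C_6=132.

Final answer: C_{6} = 132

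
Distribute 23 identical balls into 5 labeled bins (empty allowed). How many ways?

Stars and bars: C(n+k-1, k-1) = C(27,4).

Final answer: C(27,4) = 17550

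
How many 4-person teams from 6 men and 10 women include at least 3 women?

Sum over valid woman counts:
C(10,3)C(6,1) = 720
C(10,4)C(6,0) = 210
Total: 720 + 210.

Final answer: 930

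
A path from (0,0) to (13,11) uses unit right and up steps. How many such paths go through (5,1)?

Paths (0,0)->(5,1): C(6,1) = 6.
Paths (5,1)->(13,11): C(18,10) = 43758.
By multiplication principle: 6 x 43758.

Final answer: 262548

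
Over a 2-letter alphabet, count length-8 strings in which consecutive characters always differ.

First character: 2 choices. Each subsequent: 1 choices (must differ from the previous one).
Total: 2 x 1^7.

Final answer: 2 x 1^{7} = 2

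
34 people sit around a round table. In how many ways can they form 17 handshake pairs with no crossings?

This is a standard Catalan-number count: the answer is C_n. Here n = 34/2 = 17.
Using C_0 = 1 and C_(k+1) = C_k x 2(2k+1)/(k+2), build up term by term: C_1=1, C_2=2, C_3=5, C_4=14, C_5=42, C_6=132, C_7=429, C_8=1430, C_9=4862, C_10=16796, C_11=58786, C_12=208012, C_13=742900, C_14=2674440, C_15=9694845, C_16=35357670, C_17=129644790.

Final answer: C_{17} = 129644790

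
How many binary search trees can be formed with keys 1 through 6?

This is a standard Catalan-number count: the answer is C_n. Here n = 6.
Using C_0 = 1 and C_(k+1) = C_k x 2(2k+1)/(k+2), build up term by term: C_1=1, C_2=2, C_3=5, C_4=14, C_5=42, C_6=132.

Final answer: C_{6} = 132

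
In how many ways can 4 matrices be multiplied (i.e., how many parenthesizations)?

This is a standard Catalan-number count: the answer is C_n. Here n = 4 - 1 = 3.
C_n = C(2n,n) - C(2n,n+1), so C_{3} = C(6,3) - C(6,4) = 20 - 15.

Final answer: C_{3} = 5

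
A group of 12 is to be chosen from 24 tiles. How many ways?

C(24,12) = 24!/(12! x 12!).

Final answer: \binom{24}{12} = 2704156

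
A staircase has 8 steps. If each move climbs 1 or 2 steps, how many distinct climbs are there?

Condition on the final move: it is a 1-step (f(n-1) ways to get there) or a 2-step (f(n-2) ways), so f(n) = f(n-1) + f(n-2), with f(1)=1, f(2)=2.
Building up term by term: f(1)=1, f(2)=2, f(3)=3, f(4)=5, f(5)=8, f(6)=13, f(7)=21, f(8)=34.

Final answer: 34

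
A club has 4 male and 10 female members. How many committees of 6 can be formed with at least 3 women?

Sum over valid woman counts:
C(10,3)C(4,3) = 480
C(10,4)C(4,2) = 1260
C(10,5)C(4,1) = 1008
C(10,6)C(4,0) = 210
Total: 480 + 1260 + 1008 + 210.

Final answer: 2958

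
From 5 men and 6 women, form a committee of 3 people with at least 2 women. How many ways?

Sum over valid woman counts:
C(6,2)C(5,1) = 75
C(6,3)C(5,0) = 20
Total: 75 + 20.

Final answer: 95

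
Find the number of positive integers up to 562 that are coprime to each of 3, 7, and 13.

|div by 3|=187, |div by 7|=80, |div by 13|=43.
|div by 3&7|=26, |div by 3&13|=14, |div by 7&13|=6, |div by all|=2.
By inclusion-exclusion, divisible by at least one: 187+80+43-26-14-6+2 = 266.
Not divisible by any: 562 - 266.

Final answer: 296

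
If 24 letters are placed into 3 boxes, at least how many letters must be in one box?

By the pigeonhole principle: ceiling(24/3).

Final answer: 8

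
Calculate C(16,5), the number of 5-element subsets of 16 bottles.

C(16,5) = 16!/(5! x (16-5)!).

Final answer: C(16,5) = 4368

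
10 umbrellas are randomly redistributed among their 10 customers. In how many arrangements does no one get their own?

Use the recurrence D(n) = (n-1)(D(n-1) + D(n-2)) with D(0)=1, D(1)=0.
D(2) = 1 x (0 + 1) = 1
D(3) = 2 x (1 + 0) = 2
D(4) = 3 x (2 + 1) = 9
D(5) = 4 x (9 + 2) = 44
D(6) = 5 x (44 + 9) = 265
D(7) = 6 x (265 + 44) = 1854
D(8) = 7 x (1854 + 265) = 14833
D(9) = 8 x (14833 + 1854) = 133496
D(10) = 9 x (D(9) + D(8)) = 9 x (133496 + 14833)

Final answer: D(10) = 1334961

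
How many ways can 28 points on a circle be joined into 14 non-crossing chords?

This is a standard Catalan-number count: the answer is C_n. Here n = 28/2 = 14.
Using C_0 = 1 and C_(k+1) = C_k x 2(2k+1)/(k+2), build up term by term: C_1=1, C_2=2, C_3=5, C_4=14, C_5=42, C_6=132, C_7=429, C_8=1430, C_9=4862, C_10=16796, C_11=58786, C_12=208012, C_13=742900, C_14=2674440.

Final answer: C_{14} = 2674440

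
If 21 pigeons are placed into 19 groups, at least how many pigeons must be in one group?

By the pigeonhole principle: ceiling(21/19).

Final answer: 2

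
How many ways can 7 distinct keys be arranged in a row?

The number of ways to arrange 7 distinct objects is 7!.

Final answer: 7! = 5040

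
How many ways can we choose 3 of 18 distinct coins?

C(18,3) = 18!/(3! x (18-3)!).

Final answer: C(18,3) = 816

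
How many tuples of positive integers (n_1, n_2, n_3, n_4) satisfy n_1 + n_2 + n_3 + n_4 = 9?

Substitute n'_i = n_i - 1 (so n'_i >= 0). Then sum n'_i = 9 - 4 = 5.
Stars and bars: C(5+4-1, 4-1) = C(8,3).

Final answer: C(8,3) = 56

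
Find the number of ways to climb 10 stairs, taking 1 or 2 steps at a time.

Condition on the final move: it is a 1-step (f(n-1) ways to get there) or a 2-step (f(n-2) ways), so f(n) = f(n-1) + f(n-2), with f(1)=1, f(2)=2.
Computing successive values: f(1)=1, f(2)=2, f(3)=3, f(4)=5, f(5)=8, f(6)=13, f(7)=21, f(8)=34, f(9)=55, f(10)=89.

Final answer: 89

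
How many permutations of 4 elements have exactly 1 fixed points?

Choose which 1 elements are fixed: C(4,1) = 4.
Derange the remaining 3 using D(j) = (j-1)(D(j-1) + D(j-2)), D(0)=1, D(1)=0: D(2)=1, D(3)=2.
Total: 4 x 2.

Final answer: C(4,1) D(3) = 8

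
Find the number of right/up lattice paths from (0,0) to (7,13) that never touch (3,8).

Total paths to (7,13): C(20,13) = 77520.
Paths through (3,8): C(11,8) x C(9,5) = 20790.
Avoiding (3,8): 77520 - 20790.

Final answer: 56730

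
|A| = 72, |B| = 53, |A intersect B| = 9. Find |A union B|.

|A union B| = |A| + |B| - |A intersect B| = 72 + 53 - 9.

Final answer: 116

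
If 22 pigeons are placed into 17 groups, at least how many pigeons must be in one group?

By the pigeonhole principle: ceiling(22/17).

Final answer: 2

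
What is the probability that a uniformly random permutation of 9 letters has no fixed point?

Derangements satisfy D(n) = (n-1)(D(n-1) + D(n-2)), starting from D(0)=1, D(1)=0.
Building up: D(2)=1, D(3)=2, D(4)=9, D(5)=44, D(6)=265, D(7)=1854, D(8)=14833, D(9)=133496.
Total arrangements: 9! = 362880.
Probability = D(9)/9! = 16687/45360.

Final answer: D(9)/9! = 133496/362880 = 0.367879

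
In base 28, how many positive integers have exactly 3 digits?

These are the integers in [28^2, 28^3), so the count is 28^3 - 28^2 = 27 x 28^2.

Final answer: 21168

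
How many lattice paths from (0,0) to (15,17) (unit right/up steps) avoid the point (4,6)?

Total paths to (15,17): C(32,17) = 565722720.
Paths through (4,6): C(10,6) x C(22,11) = 148140720.
Avoiding (4,6): 565722720 - 148140720.

Final answer: 417582000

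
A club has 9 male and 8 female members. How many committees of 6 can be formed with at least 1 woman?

Sum over valid woman counts:
C(8,1)C(9,5) = 1008
C(8,2)C(9,4) = 3528
C(8,3)C(9,3) = 4704
C(8,4)C(9,2) = 2520
C(8,5)C(9,1) = 504
C(8,6)C(9,0) = 28
Total: 1008 + 3528 + 4704 + 2520 + 504 + 28.

Final answer: 12292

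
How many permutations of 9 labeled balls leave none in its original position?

Use the recurrence D(n) = (n-1)(D(n-1) + D(n-2)) with D(0)=1, D(1)=0.
D(2) = 1 x (0 + 1) = 1
D(3) = 2 x (1 + 0) = 2
D(4) = 3 x (2 + 1) = 9
D(5) = 4 x (9 + 2) = 44
D(6) = 5 x (44 + 9) = 265
D(7) = 6 x (265 + 44) = 1854
D(8) = 7 x (1854 + 265) = 14833
D(9) = 8 x (D(8) + D(7)) = 8 x (14833 + 1854)

Final answer: D(9) = 133496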